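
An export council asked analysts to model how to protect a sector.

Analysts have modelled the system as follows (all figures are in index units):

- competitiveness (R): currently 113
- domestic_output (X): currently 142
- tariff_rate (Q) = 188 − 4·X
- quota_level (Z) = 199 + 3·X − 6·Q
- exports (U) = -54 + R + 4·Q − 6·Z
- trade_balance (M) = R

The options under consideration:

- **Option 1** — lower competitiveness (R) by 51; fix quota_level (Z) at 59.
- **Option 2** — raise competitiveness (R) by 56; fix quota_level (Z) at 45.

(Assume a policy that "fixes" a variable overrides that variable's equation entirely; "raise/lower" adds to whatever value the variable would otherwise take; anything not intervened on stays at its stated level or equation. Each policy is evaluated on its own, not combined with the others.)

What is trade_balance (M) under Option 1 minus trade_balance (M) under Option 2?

Option 1 (R − 51, Z := 59):
  R = 113 − 51 = 62
  M = 0 + 62 = 62
Option 2 (R + 56, Z := 45):
  R = 113 + 56 = 169
  M = 0 + 169 = 169
M: 62 − 169 = -107

-107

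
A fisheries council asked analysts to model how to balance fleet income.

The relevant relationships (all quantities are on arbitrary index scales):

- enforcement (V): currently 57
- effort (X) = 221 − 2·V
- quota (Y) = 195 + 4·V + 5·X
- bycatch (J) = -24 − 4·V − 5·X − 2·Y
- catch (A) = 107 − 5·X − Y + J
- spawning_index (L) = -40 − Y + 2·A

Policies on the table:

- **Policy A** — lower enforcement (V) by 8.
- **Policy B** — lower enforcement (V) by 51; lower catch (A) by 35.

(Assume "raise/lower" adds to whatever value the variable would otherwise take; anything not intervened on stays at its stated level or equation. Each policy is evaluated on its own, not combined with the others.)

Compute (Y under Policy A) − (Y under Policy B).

-258

Policy A (V − 8):
  V = 57 − 8 = 49
  X = 221 − 2·49 = 123
  Y = 195 + 4·49 + 5·123 = 1006
Policy B (V − 51, A − 35):
  V = 57 − 51 = 6
  X = 221 − 2·6 = 209
  Y = 195 + 4·6 + 5·209 = 1264
Y: 1006 − 1264 = -258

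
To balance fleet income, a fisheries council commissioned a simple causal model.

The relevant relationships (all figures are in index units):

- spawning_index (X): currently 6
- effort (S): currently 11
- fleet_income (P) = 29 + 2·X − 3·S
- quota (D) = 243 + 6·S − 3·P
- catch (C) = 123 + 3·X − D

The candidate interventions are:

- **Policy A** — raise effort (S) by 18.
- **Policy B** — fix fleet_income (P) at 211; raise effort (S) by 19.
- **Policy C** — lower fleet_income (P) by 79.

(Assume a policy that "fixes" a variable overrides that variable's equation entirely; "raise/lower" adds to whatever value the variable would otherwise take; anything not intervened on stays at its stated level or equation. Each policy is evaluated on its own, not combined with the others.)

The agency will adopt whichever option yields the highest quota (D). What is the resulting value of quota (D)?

555

Policy A (S + 18):
  X = 6
  S = 11 + 18 = 29
  P = 29 + 2·6 − 3·29 = -46
  D = 243 + 6·29 − 3·(-46) = 555
Policy B (P := 211, S + 19):
  X = 6
  S = 11 + 19 = 30
  P = 211
  D = 243 + 6·30 − 3·211 = -210
Policy C (P − 79):
  X = 6
  S = 11
  P = 29 + 2·6 − 3·11 (−79 from intervention) = -71
  D = 243 + 6·11 − 3·(-71) = 522
Comparing — Policy A: D=555, Policy B: D=-210, Policy C: D=522. Highest is 555 (Policy A).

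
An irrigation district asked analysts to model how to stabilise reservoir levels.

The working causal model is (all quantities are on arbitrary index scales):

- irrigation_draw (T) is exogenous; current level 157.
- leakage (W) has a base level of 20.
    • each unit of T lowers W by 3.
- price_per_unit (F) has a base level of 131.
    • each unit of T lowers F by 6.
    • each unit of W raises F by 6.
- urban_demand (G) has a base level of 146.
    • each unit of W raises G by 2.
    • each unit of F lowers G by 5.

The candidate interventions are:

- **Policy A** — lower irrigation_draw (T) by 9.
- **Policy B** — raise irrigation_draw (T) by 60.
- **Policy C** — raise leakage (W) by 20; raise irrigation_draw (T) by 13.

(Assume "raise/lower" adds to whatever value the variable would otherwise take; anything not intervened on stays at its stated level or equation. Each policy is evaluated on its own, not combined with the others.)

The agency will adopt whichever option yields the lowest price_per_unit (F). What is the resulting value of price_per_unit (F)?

-4957

Policy A (T − 9):
  T = 157 − 9 = 148
  W = 20 − 3·148 = -424
  F = 131 − 6·148 + 6·(-424) = -3301
Policy B (T + 60):
  T = 157 + 60 = 217
  W = 20 − 3·217 = -631
  F = 131 − 6·217 + 6·(-631) = -4957
Policy C (W + 20, T + 13):
  T = 157 + 13 = 170
  W = 20 − 3·170 (+20 from intervention) = -470
  F = 131 − 6·170 + 6·(-470) = -3709
Comparing — Policy A: F=-3301, Policy B: F=-4957, Policy C: F=-3709. Lowest is -4957 (Policy B).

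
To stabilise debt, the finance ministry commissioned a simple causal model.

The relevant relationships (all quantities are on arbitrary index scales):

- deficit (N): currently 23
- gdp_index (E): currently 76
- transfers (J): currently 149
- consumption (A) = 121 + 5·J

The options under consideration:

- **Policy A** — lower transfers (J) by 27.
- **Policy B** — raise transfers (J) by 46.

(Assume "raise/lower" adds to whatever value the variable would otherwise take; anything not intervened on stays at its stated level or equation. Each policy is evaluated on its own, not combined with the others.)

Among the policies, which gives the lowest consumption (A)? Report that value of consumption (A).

731

Policy A (J − 27):
  J = 149 − 27 = 122
  A = 121 + 5·122 = 731
Policy B (J + 46):
  J = 149 + 46 = 195
  A = 121 + 5·195 = 1096
Comparing — Policy A: A=731, Policy B: A=1096. Lowest is 731 (Policy A).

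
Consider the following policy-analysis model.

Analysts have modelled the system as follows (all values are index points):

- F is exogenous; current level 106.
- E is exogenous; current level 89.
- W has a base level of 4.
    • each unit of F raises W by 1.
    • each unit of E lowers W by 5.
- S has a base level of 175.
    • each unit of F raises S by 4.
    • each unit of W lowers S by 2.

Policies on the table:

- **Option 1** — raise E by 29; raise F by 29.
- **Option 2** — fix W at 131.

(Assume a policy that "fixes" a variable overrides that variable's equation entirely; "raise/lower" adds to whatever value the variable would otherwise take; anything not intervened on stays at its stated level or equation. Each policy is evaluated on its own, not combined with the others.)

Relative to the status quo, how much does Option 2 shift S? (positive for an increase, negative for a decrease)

-932

Baseline:
  F = 106
  E = 89
  W = 4 + 106 − 5·89 = -335
  S = 175 + 4·106 − 2·(-335) = 1269
Option 2 (W := 131):
  F = 106
  E = 89
  W = 131
  S = 175 + 4·106 − 2·131 = 337
Change in S: 337 − 1269 = -932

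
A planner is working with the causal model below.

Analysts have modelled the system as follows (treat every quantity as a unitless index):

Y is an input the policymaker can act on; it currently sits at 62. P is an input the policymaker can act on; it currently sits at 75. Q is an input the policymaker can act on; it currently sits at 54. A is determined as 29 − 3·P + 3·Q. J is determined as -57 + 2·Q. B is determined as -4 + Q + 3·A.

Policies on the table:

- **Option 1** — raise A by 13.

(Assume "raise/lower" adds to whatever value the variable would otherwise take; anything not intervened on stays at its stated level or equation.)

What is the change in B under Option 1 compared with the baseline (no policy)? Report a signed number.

39

Baseline:
  P = 75
  Q = 54
  A = 29 − 3·75 + 3·54 = -34
  B = -4 + 54 + 3·(-34) = -52
Option 1 (A + 13):
  P = 75
  Q = 54
  A = 29 − 3·75 + 3·54 (+13 from intervention) = -21
  B = -4 + 54 + 3·(-21) = -13
Change in B: -13 − (-52) = 39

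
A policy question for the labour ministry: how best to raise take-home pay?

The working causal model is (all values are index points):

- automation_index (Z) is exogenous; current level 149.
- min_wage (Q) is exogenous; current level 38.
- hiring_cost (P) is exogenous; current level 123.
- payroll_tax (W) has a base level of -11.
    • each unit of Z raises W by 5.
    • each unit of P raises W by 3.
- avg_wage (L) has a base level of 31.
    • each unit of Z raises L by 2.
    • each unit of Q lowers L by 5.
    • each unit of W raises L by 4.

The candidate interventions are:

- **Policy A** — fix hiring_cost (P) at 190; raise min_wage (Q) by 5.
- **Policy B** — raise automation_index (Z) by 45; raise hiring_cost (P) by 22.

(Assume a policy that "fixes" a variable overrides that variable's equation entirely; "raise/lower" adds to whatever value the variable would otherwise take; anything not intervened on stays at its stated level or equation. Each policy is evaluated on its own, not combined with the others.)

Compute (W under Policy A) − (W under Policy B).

Policy A (P := 190, Q + 5):
  Z = 149
  P = 190
  W = -11 + 5·149 + 3·190 = 1304
Policy B (Z + 45, P + 22):
  Z = 149 + 45 = 194
  P = 123 + 22 = 145
  W = -11 + 5·194 + 3·145 = 1394
W: 1304 − 1394 = -90

-90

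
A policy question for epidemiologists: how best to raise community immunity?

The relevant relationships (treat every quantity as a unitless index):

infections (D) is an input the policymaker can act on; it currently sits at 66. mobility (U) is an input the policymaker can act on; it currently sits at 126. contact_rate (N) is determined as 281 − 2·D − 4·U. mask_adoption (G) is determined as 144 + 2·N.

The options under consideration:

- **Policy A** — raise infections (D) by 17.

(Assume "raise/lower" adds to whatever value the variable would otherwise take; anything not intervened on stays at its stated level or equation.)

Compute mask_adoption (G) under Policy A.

Policy A (D + 17):
  D = 66 + 17 = 83
  U = 126
  N = 281 − 2·83 − 4·126 = -389
  G = 144 + 2·(-389) = -634

-634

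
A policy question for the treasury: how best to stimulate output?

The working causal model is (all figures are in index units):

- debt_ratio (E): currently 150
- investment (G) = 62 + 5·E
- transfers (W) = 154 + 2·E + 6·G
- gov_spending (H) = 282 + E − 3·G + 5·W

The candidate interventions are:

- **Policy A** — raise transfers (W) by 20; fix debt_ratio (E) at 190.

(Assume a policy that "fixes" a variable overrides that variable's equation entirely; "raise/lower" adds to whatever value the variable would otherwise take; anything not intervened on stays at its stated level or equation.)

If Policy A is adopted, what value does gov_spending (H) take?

Policy A (W + 20, E := 190):
  E = 190
  G = 62 + 5·190 = 1012
  W = 154 + 2·190 + 6·1012 (+20 from intervention) = 6626
  H = 282 + 190 − 3·1012 + 5·6626 = 30566

30566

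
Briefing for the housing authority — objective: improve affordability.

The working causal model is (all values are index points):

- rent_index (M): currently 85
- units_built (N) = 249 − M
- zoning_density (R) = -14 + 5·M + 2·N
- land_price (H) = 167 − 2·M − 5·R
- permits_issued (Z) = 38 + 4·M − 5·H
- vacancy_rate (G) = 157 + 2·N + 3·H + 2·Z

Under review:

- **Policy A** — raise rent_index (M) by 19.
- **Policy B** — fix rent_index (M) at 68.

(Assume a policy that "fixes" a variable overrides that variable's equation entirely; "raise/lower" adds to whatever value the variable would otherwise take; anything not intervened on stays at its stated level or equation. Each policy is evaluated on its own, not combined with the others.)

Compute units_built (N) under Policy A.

Policy A (M + 19):
  M = 85 + 19 = 104
  N = 249 − 104 = 145

145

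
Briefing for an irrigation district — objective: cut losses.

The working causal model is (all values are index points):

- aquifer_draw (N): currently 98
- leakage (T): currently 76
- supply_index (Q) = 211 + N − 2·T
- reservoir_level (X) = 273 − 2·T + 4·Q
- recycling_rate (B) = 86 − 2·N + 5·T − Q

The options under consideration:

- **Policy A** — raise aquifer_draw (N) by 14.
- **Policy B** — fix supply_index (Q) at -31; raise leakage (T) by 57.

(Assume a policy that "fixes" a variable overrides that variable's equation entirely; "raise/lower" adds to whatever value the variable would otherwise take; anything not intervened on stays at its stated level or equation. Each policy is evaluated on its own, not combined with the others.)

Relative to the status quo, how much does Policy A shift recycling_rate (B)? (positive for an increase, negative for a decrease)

-42

Baseline:
  N = 98
  T = 76
  Q = 211 + 98 − 2·76 = 157
  B = 86 − 2·98 + 5·76 − 157 = 113
Policy A (N + 14):
  N = 98 + 14 = 112
  T = 76
  Q = 211 + 112 − 2·76 = 171
  B = 86 − 2·112 + 5·76 − 171 = 71
Change in B: 71 − 113 = -42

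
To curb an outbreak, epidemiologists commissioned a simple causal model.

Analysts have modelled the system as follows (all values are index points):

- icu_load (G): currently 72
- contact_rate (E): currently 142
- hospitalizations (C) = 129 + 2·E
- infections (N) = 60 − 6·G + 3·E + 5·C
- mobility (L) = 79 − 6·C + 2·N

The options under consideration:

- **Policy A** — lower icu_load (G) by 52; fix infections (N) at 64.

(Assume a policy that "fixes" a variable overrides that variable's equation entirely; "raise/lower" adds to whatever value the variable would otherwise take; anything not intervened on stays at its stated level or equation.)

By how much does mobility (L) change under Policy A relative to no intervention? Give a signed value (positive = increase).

Baseline:
  G = 72
  E = 142
  C = 129 + 2·142 = 413
  N = 60 − 6·72 + 3·142 + 5·413 = 2119
  L = 79 − 6·413 + 2·2119 = 1839
Policy A (G − 52, N := 64):
  G = 72 − 52 = 20
  E = 142
  C = 129 + 2·142 = 413
  N = 64
  L = 79 − 6·413 + 2·64 = -2271
Change in L: -2271 − 1839 = -4110

-4110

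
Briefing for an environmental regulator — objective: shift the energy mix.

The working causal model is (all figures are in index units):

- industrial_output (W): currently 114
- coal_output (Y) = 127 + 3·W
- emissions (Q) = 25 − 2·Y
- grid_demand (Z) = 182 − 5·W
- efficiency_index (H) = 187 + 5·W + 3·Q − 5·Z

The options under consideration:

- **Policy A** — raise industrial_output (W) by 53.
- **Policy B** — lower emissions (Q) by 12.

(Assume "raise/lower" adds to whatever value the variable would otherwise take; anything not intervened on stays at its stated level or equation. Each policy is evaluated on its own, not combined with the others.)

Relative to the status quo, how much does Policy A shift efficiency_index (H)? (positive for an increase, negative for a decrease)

Baseline:
  W = 114
  Y = 127 + 3·114 = 469
  Q = 25 − 2·469 = -913
  Z = 182 − 5·114 = -388
  H = 187 + 5·114 + 3·(-913) − 5·(-388) = -42
Policy A (W + 53):
  W = 114 + 53 = 167
  Y = 127 + 3·167 = 628
  Q = 25 − 2·628 = -1231
  Z = 182 − 5·167 = -653
  H = 187 + 5·167 + 3·(-1231) − 5·(-653) = 594
Change in H: 594 − (-42) = 636

636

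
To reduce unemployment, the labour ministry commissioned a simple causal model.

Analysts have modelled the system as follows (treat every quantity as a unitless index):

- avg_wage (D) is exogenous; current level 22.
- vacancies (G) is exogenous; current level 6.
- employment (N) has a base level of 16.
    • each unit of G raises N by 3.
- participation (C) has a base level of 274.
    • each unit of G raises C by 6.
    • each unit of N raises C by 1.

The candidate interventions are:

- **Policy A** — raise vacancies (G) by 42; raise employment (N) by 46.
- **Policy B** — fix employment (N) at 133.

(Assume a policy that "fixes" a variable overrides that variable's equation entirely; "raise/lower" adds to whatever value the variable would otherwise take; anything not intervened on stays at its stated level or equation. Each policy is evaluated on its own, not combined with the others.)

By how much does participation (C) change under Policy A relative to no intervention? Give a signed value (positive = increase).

Baseline:
  G = 6
  N = 16 + 3·6 = 34
  C = 274 + 6·6 + 34 = 344
Policy A (G + 42, N + 46):
  G = 6 + 42 = 48
  N = 16 + 3·48 (+46 from intervention) = 206
  C = 274 + 6·48 + 206 = 768
Change in C: 768 − 344 = 424

424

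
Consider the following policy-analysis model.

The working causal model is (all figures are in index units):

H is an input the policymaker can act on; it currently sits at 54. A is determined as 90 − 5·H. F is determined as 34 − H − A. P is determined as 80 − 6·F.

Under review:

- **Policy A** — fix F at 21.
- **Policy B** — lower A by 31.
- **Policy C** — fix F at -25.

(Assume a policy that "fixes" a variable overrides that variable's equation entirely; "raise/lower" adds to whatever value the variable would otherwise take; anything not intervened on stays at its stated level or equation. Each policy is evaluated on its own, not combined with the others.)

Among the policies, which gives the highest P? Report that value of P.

Policy A (F := 21):
  H = 54
  A = 90 − 5·54 = -180
  F = 21
  P = 80 − 6·21 = -46
Policy B (A − 31):
  H = 54
  A = 90 − 5·54 (−31 from intervention) = -211
  F = 34 − 54 − (-211) = 191
  P = 80 − 6·191 = -1066
Policy C (F := -25):
  H = 54
  A = 90 − 5·54 = -180
  F = -25
  P = 80 − 6·(-25) = 230
Comparing — Policy A: P=-46, Policy B: P=-1066, Policy C: P=230. Highest is 230 (Policy C).

230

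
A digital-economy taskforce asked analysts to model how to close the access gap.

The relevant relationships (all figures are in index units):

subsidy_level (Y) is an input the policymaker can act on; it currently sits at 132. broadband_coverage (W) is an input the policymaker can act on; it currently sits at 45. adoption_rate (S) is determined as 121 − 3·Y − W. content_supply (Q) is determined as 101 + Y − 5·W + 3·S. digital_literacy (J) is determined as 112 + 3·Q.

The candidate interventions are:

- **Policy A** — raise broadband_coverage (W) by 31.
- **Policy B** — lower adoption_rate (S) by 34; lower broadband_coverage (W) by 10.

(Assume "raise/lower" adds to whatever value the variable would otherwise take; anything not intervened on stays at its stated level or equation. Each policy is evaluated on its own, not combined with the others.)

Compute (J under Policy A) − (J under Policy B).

Policy A (W + 31):
  Y = 132
  W = 45 + 31 = 76
  S = 121 − 3·132 − 76 = -351
  Q = 101 + 132 − 5·76 + 3·(-351) = -1200
  J = 112 + 3·(-1200) = -3488
Policy B (S − 34, W − 10):
  Y = 132
  W = 45 − 10 = 35
  S = 121 − 3·132 − 35 (−34 from intervention) = -344
  Q = 101 + 132 − 5·35 + 3·(-344) = -974
  J = 112 + 3·(-974) = -2810
J: -3488 − (-2810) = -678

-678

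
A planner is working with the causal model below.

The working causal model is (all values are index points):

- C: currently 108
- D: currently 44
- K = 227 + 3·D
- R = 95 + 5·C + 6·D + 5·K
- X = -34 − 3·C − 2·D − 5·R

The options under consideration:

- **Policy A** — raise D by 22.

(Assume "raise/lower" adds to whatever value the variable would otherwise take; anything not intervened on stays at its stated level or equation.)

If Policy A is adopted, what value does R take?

Policy A (D + 22):
  C = 108
  D = 44 + 22 = 66
  K = 227 + 3·66 = 425
  R = 95 + 5·108 + 6·66 + 5·425 = 3156

3156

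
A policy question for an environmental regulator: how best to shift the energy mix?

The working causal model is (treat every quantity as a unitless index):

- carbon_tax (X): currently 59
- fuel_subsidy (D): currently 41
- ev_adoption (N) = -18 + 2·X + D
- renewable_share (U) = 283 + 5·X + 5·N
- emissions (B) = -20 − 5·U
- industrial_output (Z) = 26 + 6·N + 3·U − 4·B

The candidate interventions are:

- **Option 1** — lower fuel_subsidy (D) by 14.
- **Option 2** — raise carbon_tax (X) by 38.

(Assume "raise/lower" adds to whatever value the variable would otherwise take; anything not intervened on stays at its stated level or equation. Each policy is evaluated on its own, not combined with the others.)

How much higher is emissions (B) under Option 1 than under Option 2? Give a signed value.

Option 1 (D − 14):
  X = 59
  D = 41 − 14 = 27
  N = -18 + 2·59 + 27 = 127
  U = 283 + 5·59 + 5·127 = 1213
  B = -20 − 5·1213 = -6085
Option 2 (X + 38):
  X = 59 + 38 = 97
  D = 41
  N = -18 + 2·97 + 41 = 217
  U = 283 + 5·97 + 5·217 = 1853
  B = -20 − 5·1853 = -9285
B: -6085 − (-9285) = 3200

3200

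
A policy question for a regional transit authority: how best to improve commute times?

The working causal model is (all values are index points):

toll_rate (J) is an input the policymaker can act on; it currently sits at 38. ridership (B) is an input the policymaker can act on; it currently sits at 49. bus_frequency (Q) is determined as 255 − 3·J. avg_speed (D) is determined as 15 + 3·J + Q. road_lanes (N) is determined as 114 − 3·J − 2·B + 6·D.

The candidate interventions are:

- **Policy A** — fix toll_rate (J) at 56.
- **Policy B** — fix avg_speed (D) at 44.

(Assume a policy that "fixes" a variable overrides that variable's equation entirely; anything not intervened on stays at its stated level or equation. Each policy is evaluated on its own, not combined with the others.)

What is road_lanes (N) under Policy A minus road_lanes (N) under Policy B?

Policy A (J := 56):
  J = 56
  B = 49
  Q = 255 − 3·56 = 87
  D = 15 + 3·56 + 87 = 270
  N = 114 − 3·56 − 2·49 + 6·270 = 1468
Policy B (D := 44):
  J = 38
  B = 49
  Q = 255 − 3·38 = 141
  D = 44
  N = 114 − 3·38 − 2·49 + 6·44 = 166
N: 1468 − 166 = 1302

1302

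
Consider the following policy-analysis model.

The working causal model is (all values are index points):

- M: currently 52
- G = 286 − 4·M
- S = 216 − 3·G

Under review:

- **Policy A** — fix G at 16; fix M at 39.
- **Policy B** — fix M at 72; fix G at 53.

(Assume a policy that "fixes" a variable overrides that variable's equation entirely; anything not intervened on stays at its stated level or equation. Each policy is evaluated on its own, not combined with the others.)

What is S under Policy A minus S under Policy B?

Policy A (G := 16, M := 39):
  M = 39
  G = 16
  S = 216 − 3·16 = 168
Policy B (M := 72, G := 53):
  M = 72
  G = 53
  S = 216 − 3·53 = 57
S: 168 − 57 = 111

111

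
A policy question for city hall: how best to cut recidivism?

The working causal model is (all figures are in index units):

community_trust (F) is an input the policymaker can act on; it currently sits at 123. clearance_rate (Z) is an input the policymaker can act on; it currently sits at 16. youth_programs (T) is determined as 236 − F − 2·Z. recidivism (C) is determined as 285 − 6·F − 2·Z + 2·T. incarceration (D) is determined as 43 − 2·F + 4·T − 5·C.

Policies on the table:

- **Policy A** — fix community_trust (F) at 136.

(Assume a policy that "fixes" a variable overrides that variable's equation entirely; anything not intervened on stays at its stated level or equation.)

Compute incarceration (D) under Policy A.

2178

Policy A (F := 136):
  F = 136
  Z = 16
  T = 236 − 136 − 2·16 = 68
  C = 285 − 6·136 − 2·16 + 2·68 = -427
  D = 43 − 2·136 + 4·68 − 5·(-427) = 2178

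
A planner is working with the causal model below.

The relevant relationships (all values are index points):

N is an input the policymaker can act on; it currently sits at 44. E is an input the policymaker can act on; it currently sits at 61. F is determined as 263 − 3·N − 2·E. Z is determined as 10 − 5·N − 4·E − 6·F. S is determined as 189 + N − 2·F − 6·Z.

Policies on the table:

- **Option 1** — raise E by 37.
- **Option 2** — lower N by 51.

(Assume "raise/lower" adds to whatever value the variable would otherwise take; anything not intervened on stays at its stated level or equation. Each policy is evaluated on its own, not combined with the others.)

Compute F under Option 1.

-65

Option 1 (E + 37):
  N = 44
  E = 61 + 37 = 98
  F = 263 − 3·44 − 2·98 = -65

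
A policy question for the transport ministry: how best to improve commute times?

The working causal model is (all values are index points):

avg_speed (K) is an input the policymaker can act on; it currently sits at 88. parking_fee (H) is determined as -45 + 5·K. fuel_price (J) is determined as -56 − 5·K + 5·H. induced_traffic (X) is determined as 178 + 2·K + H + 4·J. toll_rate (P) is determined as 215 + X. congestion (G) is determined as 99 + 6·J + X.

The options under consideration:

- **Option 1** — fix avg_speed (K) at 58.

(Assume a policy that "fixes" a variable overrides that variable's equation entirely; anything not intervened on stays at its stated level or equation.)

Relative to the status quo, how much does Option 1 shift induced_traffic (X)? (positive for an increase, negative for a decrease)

Baseline:
  K = 88
  H = -45 + 5·88 = 395
  J = -56 − 5·88 + 5·395 = 1479
  X = 178 + 2·88 + 395 + 4·1479 = 6665
Option 1 (K := 58):
  K = 58
  H = -45 + 5·58 = 245
  J = -56 − 5·58 + 5·245 = 879
  X = 178 + 2·58 + 245 + 4·879 = 4055
Change in X: 4055 − 6665 = -2610

-2610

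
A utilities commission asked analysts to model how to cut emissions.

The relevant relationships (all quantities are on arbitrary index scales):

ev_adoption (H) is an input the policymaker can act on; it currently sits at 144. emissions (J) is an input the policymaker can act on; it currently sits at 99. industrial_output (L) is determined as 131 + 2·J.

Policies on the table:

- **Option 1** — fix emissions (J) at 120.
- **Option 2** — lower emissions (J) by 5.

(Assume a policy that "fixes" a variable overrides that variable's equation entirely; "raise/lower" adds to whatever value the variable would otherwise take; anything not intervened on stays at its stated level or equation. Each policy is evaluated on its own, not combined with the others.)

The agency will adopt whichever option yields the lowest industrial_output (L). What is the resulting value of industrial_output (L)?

Option 1 (J := 120):
  J = 120
  L = 131 + 2·120 = 371
Option 2 (J − 5):
  J = 99 − 5 = 94
  L = 131 + 2·94 = 319
Comparing — Option 1: L=371, Option 2: L=319. Lowest is 319 (Option 2).

319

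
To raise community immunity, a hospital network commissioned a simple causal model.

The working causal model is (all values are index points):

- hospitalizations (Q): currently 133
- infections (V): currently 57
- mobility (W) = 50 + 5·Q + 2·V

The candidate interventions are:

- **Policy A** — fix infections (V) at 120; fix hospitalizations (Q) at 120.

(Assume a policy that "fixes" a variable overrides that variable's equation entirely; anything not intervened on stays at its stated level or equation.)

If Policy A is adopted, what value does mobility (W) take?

890

Policy A (V := 120, Q := 120):
  Q = 120
  V = 120
  W = 50 + 5·120 + 2·120 = 890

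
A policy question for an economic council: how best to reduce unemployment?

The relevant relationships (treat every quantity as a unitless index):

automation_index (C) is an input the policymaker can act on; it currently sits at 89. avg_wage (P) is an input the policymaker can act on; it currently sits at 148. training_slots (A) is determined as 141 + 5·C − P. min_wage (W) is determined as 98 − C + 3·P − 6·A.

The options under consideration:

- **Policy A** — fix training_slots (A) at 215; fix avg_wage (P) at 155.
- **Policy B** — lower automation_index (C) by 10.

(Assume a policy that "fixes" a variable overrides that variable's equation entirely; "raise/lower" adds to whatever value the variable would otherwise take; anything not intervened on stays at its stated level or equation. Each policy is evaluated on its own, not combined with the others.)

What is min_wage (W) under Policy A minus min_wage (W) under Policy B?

1049

Policy A (A := 215, P := 155):
  C = 89
  P = 155
  A = 215
  W = 98 − 89 + 3·155 − 6·215 = -816
Policy B (C − 10):
  C = 89 − 10 = 79
  P = 148
  A = 141 + 5·79 − 148 = 388
  W = 98 − 79 + 3·148 − 6·388 = -1865
W: -816 − (-1865) = 1049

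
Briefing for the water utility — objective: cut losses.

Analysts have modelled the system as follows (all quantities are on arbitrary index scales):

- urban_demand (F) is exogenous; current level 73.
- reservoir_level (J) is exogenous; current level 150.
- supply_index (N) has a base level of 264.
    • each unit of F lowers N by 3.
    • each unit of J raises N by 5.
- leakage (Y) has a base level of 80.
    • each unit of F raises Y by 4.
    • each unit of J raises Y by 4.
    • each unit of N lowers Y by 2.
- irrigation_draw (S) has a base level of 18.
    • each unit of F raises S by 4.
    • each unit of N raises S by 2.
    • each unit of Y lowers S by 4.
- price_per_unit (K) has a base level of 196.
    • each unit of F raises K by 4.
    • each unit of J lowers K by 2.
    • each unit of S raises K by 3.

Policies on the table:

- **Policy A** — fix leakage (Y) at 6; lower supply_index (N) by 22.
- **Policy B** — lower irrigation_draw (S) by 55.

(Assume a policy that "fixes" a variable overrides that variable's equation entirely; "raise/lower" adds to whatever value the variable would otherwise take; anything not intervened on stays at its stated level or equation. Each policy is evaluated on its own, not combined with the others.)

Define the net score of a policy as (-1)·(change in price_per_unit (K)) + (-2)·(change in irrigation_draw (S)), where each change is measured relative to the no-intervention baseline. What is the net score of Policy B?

Baseline:
  F = 73
  J = 150
  N = 264 − 3·73 + 5·150 = 795
  Y = 80 + 4·73 + 4·150 − 2·795 = -618
  S = 18 + 4·73 + 2·795 − 4·(-618) = 4372
  K = 196 + 4·73 − 2·150 + 3·4372 = 13304
Policy B (S − 55):
  F = 73
  J = 150
  N = 264 − 3·73 + 5·150 = 795
  Y = 80 + 4·73 + 4·150 − 2·795 = -618
  S = 18 + 4·73 + 2·795 − 4·(-618) (−55 from intervention) = 4317
  K = 196 + 4·73 − 2·150 + 3·4317 = 13139
ΔK = 13139 − 13304 = -165; ΔS = 4317 − 4372 = -55
Score = (-1)·(-165) + (-2)·(-55) = 275

275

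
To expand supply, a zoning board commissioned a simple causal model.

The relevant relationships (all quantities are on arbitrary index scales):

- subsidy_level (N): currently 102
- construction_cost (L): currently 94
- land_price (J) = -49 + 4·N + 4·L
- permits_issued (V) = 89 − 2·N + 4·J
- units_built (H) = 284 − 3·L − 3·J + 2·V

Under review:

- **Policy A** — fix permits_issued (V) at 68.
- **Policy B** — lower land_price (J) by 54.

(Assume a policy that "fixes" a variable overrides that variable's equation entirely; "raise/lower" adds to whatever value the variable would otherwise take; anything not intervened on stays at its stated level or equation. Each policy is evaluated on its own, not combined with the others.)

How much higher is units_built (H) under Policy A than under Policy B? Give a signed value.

Policy A (V := 68):
  N = 102
  L = 94
  J = -49 + 4·102 + 4·94 = 735
  V = 68
  H = 284 − 3·94 − 3·735 + 2·68 = -2067
Policy B (J − 54):
  N = 102
  L = 94
  J = -49 + 4·102 + 4·94 (−54 from intervention) = 681
  V = 89 − 2·102 + 4·681 = 2609
  H = 284 − 3·94 − 3·681 + 2·2609 = 3177
H: -2067 − 3177 = -5244

-5244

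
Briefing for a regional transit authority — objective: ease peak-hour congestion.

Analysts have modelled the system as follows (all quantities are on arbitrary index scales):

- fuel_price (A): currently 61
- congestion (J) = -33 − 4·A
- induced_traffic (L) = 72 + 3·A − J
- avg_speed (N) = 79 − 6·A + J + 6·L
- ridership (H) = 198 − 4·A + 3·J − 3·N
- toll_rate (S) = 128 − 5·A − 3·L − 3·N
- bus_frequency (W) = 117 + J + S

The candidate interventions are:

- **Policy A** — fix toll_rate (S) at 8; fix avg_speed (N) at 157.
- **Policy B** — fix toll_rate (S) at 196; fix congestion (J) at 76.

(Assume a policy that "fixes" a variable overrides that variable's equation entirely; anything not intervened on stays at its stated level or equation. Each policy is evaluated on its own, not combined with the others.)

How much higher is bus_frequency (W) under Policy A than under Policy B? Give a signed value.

-541

Policy A (S := 8, N := 157):
  A = 61
  J = -33 − 4·61 = -277
  L = 72 + 3·61 − (-277) = 532
  N = 157
  S = 8
  W = 117 + (-277) + 8 = -152
Policy B (S := 196, J := 76):
  A = 61
  J = 76
  L = 72 + 3·61 − 76 = 179
  N = 79 − 6·61 + 76 + 6·179 = 863
  S = 196
  W = 117 + 76 + 196 = 389
W: -152 − 389 = -541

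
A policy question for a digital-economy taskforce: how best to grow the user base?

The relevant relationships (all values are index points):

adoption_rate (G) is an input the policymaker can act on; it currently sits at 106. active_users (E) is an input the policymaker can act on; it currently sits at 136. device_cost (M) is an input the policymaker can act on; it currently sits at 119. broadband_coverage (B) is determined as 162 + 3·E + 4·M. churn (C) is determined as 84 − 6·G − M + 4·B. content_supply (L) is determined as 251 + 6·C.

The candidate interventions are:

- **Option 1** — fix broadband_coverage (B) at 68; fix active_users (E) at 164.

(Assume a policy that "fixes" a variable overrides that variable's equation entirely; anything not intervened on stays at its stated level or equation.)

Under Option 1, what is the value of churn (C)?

-399

Option 1 (B := 68, E := 164):
  G = 106
  E = 164
  M = 119
  B = 68
  C = 84 − 6·106 − 119 + 4·68 = -399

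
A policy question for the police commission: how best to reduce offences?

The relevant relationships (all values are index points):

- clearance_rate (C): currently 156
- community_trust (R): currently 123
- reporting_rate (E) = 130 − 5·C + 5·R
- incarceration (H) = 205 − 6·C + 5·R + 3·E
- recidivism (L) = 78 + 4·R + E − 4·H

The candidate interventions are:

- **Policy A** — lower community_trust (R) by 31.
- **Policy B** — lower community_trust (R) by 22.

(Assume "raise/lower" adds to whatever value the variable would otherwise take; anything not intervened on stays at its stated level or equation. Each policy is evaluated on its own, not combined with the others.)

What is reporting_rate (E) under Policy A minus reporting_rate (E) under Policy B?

Policy A (R − 31):
  C = 156
  R = 123 − 31 = 92
  E = 130 − 5·156 + 5·92 = -190
Policy B (R − 22):
  C = 156
  R = 123 − 22 = 101
  E = 130 − 5·156 + 5·101 = -145
E: -190 − (-145) = -45

-45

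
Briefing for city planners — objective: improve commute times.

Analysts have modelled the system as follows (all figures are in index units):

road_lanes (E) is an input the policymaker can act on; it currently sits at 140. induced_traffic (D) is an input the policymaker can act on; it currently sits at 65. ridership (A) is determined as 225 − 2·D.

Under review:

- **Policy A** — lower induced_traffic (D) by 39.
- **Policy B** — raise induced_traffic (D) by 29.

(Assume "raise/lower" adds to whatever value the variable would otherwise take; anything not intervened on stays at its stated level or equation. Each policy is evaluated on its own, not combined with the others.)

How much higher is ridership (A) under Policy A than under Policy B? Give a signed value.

136

Policy A (D − 39):
  D = 65 − 39 = 26
  A = 225 − 2·26 = 173
Policy B (D + 29):
  D = 65 + 29 = 94
  A = 225 − 2·94 = 37
A: 173 − 37 = 136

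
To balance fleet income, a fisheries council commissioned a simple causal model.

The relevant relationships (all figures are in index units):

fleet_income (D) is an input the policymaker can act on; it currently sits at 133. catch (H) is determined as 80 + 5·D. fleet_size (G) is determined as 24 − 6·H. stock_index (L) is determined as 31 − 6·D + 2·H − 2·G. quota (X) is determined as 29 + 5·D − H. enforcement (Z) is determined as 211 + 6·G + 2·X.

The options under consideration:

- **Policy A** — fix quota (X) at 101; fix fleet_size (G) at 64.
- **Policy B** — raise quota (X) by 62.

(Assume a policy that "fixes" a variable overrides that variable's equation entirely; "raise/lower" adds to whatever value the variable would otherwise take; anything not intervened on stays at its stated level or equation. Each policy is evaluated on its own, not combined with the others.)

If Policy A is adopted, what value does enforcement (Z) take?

Policy A (X := 101, G := 64):
  D = 133
  H = 80 + 5·133 = 745
  G = 64
  X = 101
  Z = 211 + 6·64 + 2·101 = 797

797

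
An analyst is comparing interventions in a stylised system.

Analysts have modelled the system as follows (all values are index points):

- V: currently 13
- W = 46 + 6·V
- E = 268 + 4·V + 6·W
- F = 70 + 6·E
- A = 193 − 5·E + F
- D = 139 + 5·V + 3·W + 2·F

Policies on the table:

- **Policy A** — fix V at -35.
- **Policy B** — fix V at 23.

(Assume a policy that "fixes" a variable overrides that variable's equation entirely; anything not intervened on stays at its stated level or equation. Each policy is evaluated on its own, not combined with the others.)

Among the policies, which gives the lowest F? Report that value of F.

-5066

Policy A (V := -35):
  V = -35
  W = 46 + 6·(-35) = -164
  E = 268 + 4·(-35) + 6·(-164) = -856
  F = 70 + 6·(-856) = -5066
Policy B (V := 23):
  V = 23
  W = 46 + 6·23 = 184
  E = 268 + 4·23 + 6·184 = 1464
  F = 70 + 6·1464 = 8854
Comparing — Policy A: F=-5066, Policy B: F=8854. Lowest is -5066 (Policy A).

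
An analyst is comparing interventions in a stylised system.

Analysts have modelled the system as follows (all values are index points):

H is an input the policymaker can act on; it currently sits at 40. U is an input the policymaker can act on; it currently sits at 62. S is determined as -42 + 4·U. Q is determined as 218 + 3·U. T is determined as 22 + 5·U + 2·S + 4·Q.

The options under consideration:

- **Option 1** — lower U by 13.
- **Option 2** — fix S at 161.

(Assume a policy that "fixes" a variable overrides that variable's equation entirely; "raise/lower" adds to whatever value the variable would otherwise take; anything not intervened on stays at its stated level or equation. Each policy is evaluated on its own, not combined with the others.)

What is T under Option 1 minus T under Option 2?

-235

Option 1 (U − 13):
  U = 62 − 13 = 49
  S = -42 + 4·49 = 154
  Q = 218 + 3·49 = 365
  T = 22 + 5·49 + 2·154 + 4·365 = 2035
Option 2 (S := 161):
  U = 62
  S = 161
  Q = 218 + 3·62 = 404
  T = 22 + 5·62 + 2·161 + 4·404 = 2270
T: 2035 − 2270 = -235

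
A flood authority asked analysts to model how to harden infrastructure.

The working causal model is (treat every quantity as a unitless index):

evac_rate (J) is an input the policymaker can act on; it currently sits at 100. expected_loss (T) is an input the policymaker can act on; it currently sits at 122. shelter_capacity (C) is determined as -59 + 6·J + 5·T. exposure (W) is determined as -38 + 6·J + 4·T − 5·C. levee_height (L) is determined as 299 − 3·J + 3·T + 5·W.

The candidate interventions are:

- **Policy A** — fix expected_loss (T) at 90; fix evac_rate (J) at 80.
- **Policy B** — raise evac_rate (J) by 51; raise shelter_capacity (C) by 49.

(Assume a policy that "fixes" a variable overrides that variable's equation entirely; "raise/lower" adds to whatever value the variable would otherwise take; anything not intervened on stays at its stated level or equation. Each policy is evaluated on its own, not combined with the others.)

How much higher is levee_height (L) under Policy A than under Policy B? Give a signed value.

Policy A (T := 90, J := 80):
  J = 80
  T = 90
  C = -59 + 6·80 + 5·90 = 871
  W = -38 + 6·80 + 4·90 − 5·871 = -3553
  L = 299 − 3·80 + 3·90 + 5·(-3553) = -17436
Policy B (J + 51, C + 49):
  J = 100 + 51 = 151
  T = 122
  C = -59 + 6·151 + 5·122 (+49 from intervention) = 1506
  W = -38 + 6·151 + 4·122 − 5·1506 = -6174
  L = 299 − 3·151 + 3·122 + 5·(-6174) = -30658
L: -17436 − (-30658) = 13222

13222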